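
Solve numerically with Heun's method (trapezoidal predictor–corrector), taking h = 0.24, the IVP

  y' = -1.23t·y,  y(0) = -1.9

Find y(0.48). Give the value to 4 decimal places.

-1.6471

Heun: k1 = f(t_n, y_n); k2 = f(t_n + h, y_n + h·k1); y_{n+1} = y_n + (h/2)·(k1 + k2).
t=0.000000, y=-1.900000:
  k1 = f(0.000000, -1.900000) = 0.000000
  k2 = f(0.240000, -1.900000) = 0.560880
  y ← -1.900000 + (0.24/2)·(0.000000 + 0.560880) = -1.832694
t=0.240000, y=-1.832694:
  k1 = f(0.240000, -1.832694) = 0.541011
  k2 = f(0.480000, -1.702852) = 1.005364
  y ← -1.832694 + (0.24/2)·(0.541011 + 1.005364) = -1.647129
y(0.48) ≈ -1.6471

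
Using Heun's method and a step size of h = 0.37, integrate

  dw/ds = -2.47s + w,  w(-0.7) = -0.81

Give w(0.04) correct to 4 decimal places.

Heun: k1 = f(s_n, w_n); k2 = f(s_n + h, w_n + h·k1); w_{n+1} = w_n + (h/2)·(k1 + k2).
s=-0.700000, w=-0.810000:
  k1 = f(-0.700000, -0.810000) = 0.919000
  k2 = f(-0.330000, -0.469970) = 0.345130
  w ← -0.810000 + (0.37/2)·(0.919000 + 0.345130) = -0.576136
s=-0.330000, w=-0.576136:
  k1 = f(-0.330000, -0.576136) = 0.238964
  k2 = f(0.040000, -0.487719) = -0.586519
  w ← -0.576136 + (0.37/2)·(0.238964 + (-0.586519)) = -0.640434
w(0.04) ≈ -0.6404

-0.6404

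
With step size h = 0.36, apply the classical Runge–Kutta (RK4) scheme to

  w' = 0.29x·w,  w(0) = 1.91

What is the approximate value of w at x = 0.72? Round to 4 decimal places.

2.0591

RK4: k1 = f(x_n, w_n); k2 = f(x_n + h/2, w_n + (h/2)·k1); k3 = f(x_n + h/2, w_n + (h/2)·k2); k4 = f(x_n + h, w_n + h·k3); w_{n+1} = w_n + (h/6)·(k1 + 2k2 + 2k3 + k4).
x=0.000000, w=1.910000:
  k1 = f(0.000000, 1.910000) = 0.000000
  k2 = f(0.180000, 1.910000) = 0.099702
  k3 = f(0.180000, 1.927946) = 0.100639
  k4 = f(0.360000, 1.946230) = 0.203186
  w ← 1.910000 + (0.36/6)·(k1 + 2k2 + 2k3 + k4) = 1.946232
x=0.360000, w=1.946232:
  k1 = f(0.360000, 1.946232) = 0.203187
  k2 = f(0.540000, 1.982806) = 0.310507
  k3 = f(0.540000, 2.002123) = 0.313533
  k4 = f(0.720000, 2.059104) = 0.429941
  w ← 1.946232 + (0.36/6)·(k1 + 2k2 + 2k3 + k4) = 2.059105
w(0.72) ≈ 2.0591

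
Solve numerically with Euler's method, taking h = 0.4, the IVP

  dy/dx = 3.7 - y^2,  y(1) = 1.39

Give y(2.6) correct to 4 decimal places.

Euler: y_{n+1} = y_n + h·f(x_n, y_n).
x=1.000000, y=1.390000: f=1.767900 → y ← 1.390000 + 0.4·1.767900 = 2.097160
x=1.400000, y=2.097160: f=-0.698080 → y ← 2.097160 + 0.4·(-0.698080) = 1.817928
x=1.800000, y=1.817928: f=0.395138 → y ← 1.817928 + 0.4·0.395138 = 1.975983
x=2.200000, y=1.975983: f=-0.204509 → y ← 1.975983 + 0.4·(-0.204509) = 1.894179
y(2.6) ≈ 1.8942

1.8942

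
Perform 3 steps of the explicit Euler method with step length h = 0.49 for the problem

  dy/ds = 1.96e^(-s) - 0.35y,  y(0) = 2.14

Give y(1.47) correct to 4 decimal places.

Euler: y_{n+1} = y_n + h·f(s_n, y_n).
s=0.000000, y=2.140000: f=1.211000 → y ← 2.140000 + 0.49·1.211000 = 2.733390
s=0.490000, y=2.733390: f=0.244061 → y ← 2.733390 + 0.49·0.244061 = 2.852980
s=0.980000, y=2.852980: f=-0.262933 → y ← 2.852980 + 0.49·(-0.262933) = 2.724143
y(1.47) ≈ 2.7241

2.7241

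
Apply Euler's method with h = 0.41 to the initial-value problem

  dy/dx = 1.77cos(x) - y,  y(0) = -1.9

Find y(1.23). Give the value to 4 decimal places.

0.7502

Euler: y_{n+1} = y_n + h·f(x_n, y_n).
x=0.000000, y=-1.900000: f=3.670000 → y ← -1.900000 + 0.41·3.670000 = -0.395300
x=0.410000, y=-0.395300: f=2.018604 → y ← -0.395300 + 0.41·2.018604 = 0.432328
x=0.820000, y=0.432328: f=0.775204 → y ← 0.432328 + 0.41·0.775204 = 0.750161
y(1.23) ≈ 0.7502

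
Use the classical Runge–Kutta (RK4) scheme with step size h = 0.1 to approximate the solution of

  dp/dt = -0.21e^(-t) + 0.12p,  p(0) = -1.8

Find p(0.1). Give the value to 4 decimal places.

RK4: k1 = f(t_n, p_n); k2 = f(t_n + h/2, p_n + (h/2)·k1); k3 = f(t_n + h/2, p_n + (h/2)·k2); k4 = f(t_n + h, p_n + h·k3); p_{n+1} = p_n + (h/6)·(k1 + 2k2 + 2k3 + k4).
t=0.000000, p=-1.800000:
  k1 = f(0.000000, -1.800000) = -0.426000
  k2 = f(0.050000, -1.821300) = -0.418314
  k3 = f(0.050000, -1.820916) = -0.418268
  k4 = f(0.100000, -1.841827) = -0.411035
  p ← -1.800000 + (0.1/6)·(k1 + 2k2 + 2k3 + k4) = -1.841837
p(0.1) ≈ -1.8418

-1.8418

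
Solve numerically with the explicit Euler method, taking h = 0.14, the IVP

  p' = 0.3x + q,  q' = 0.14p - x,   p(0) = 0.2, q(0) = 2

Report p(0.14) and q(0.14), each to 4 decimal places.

Euler on (p,q): p_{n+1} = p_n + h·p', q_{n+1} = q_n + h·q'.
0.000000: (0.200000, 2.000000); f=(2.000000, 0.028000) → (0.480000, 2.003920)
(p(0.14), q(0.14)) ≈ (0.4800, 2.0039)

0.4800, 2.0039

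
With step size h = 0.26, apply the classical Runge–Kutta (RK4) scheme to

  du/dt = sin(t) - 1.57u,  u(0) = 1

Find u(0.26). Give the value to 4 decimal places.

0.6944

RK4: k1 = f(t_n, u_n); k2 = f(t_n + h/2, u_n + (h/2)·k1); k3 = f(t_n + h/2, u_n + (h/2)·k2); k4 = f(t_n + h, u_n + h·k3); u_{n+1} = u_n + (h/6)·(k1 + 2k2 + 2k3 + k4).
t=0.000000, u=1.000000:
  k1 = f(0.000000, 1.000000) = -1.570000
  k2 = f(0.130000, 0.795900) = -1.119929
  k3 = f(0.130000, 0.854409) = -1.211788
  k4 = f(0.260000, 0.684935) = -0.818267
  u ← 1.000000 + (0.26/6)·(k1 + 2k2 + 2k3 + k4) = 0.694426
u(0.26) ≈ 0.6944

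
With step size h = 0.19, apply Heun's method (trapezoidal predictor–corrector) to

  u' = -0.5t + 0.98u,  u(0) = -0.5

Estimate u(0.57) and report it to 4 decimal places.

-0.9678

Heun: k1 = f(t_n, u_n); k2 = f(t_n + h, u_n + h·k1); u_{n+1} = u_n + (h/2)·(k1 + k2).
t=0.000000, u=-0.500000:
  k1 = f(0.000000, -0.500000) = -0.490000
  k2 = f(0.190000, -0.593100) = -0.676238
  u ← -0.500000 + (0.19/2)·(-0.490000 + (-0.676238)) = -0.610793
t=0.190000, u=-0.610793:
  k1 = f(0.190000, -0.610793) = -0.693577
  k2 = f(0.380000, -0.742572) = -0.917721
  u ← -0.610793 + (0.19/2)·(-0.693577 + (-0.917721)) = -0.763866
t=0.380000, u=-0.763866:
  k1 = f(0.380000, -0.763866) = -0.938589
  k2 = f(0.570000, -0.942198) = -1.208354
  u ← -0.763866 + (0.19/2)·(-0.938589 + (-1.208354)) = -0.967825
u(0.57) ≈ -0.9678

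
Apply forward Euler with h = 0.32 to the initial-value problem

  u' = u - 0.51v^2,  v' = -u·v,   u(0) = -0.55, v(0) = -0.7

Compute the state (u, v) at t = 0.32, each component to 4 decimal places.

-0.8060, -0.8232

Euler on (u,v): u_{n+1} = u_n + h·u', v_{n+1} = v_n + h·v'.
0.000000: (-0.550000, -0.700000); f=(-0.799900, -0.385000) → (-0.805968, -0.823200)
(u(0.32), v(0.32)) ≈ (-0.8060, -0.8232)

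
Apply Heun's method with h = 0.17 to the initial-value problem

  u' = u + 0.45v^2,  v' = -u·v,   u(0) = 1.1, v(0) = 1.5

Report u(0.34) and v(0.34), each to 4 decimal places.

Heun on (u,v): k1 = f(s_n, state_n); k2 = f(s_n + h, state_n + h·k1); state_{n+1} = state_n + (h/2)·(k1 + k2).
0.000000: (1.100000, 1.500000)
  k1 = (2.112500, -1.650000)
  predictor → (1.459125, 1.219500)
  k2 = (2.128356, -1.779403)
  → (1.460473, 1.208501)
0.170000: (1.460473, 1.208501)
  k1 = (2.117686, -1.764982)
  predictor → (1.820479, 0.908454)
  k2 = (2.191859, -1.653821)
  → (1.826784, 0.917902)
(u(0.34), v(0.34)) ≈ (1.8268, 0.9179)

1.8268, 0.9179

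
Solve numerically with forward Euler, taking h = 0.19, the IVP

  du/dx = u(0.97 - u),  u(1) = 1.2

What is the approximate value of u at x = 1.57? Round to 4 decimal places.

1.0796

Euler: u_{n+1} = u_n + h·f(x_n, u_n).
x=1.000000, u=1.200000: f=-0.276000 → u ← 1.200000 + 0.19·(-0.276000) = 1.147560
x=1.190000, u=1.147560: f=-0.203761 → u ← 1.147560 + 0.19·(-0.203761) = 1.108845
x=1.380000, u=1.108845: f=-0.153958 → u ← 1.108845 + 0.19·(-0.153958) = 1.079593
u(1.57) ≈ 1.0796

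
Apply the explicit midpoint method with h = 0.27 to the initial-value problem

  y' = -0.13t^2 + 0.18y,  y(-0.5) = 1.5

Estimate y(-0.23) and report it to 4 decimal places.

Midpoint: k1 = f(t_n, y_n); k2 = f(t_n + h/2, y_n + (h/2)·k1); y_{n+1} = y_n + h·k2.
t=-0.500000, y=1.500000:
  k1 = f(-0.500000, 1.500000) = 0.237500
  k2 = f(-0.365000, 1.532063) = 0.258452
  y ← 1.500000 + 0.27·0.258452 = 1.569782
y(-0.23) ≈ 1.5698

1.5698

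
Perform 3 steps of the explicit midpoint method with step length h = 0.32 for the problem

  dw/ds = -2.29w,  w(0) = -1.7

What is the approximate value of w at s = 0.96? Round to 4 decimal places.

-0.2613

Midpoint: k1 = f(s_n, w_n); k2 = f(s_n + h/2, w_n + (h/2)·k1); w_{n+1} = w_n + h·k2.
s=0.000000, w=-1.700000:
  k1 = f(0.000000, -1.700000) = 3.893000
  k2 = f(0.160000, -1.077120) = 2.466605
  w ← -1.700000 + 0.32·2.466605 = -0.910686
s=0.320000, w=-0.910686:
  k1 = f(0.320000, -0.910686) = 2.085472
  k2 = f(0.480000, -0.577011) = 1.321355
  w ← -0.910686 + 0.32·1.321355 = -0.487853
s=0.640000, w=-0.487853:
  k1 = f(0.640000, -0.487853) = 1.117183
  k2 = f(0.800000, -0.309104) = 0.707847
  w ← -0.487853 + 0.32·0.707847 = -0.261342
w(0.96) ≈ -0.2613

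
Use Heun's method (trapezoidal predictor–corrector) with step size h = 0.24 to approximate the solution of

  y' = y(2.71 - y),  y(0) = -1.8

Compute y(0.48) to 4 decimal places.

-52.1053

Heun: k1 = f(x_n, y_n); k2 = f(x_n + h, y_n + h·k1); y_{n+1} = y_n + (h/2)·(k1 + k2).
x=0.000000, y=-1.800000:
  k1 = f(0.000000, -1.800000) = -8.118000
  k2 = f(0.240000, -3.748320) = -24.207850
  y ← -1.800000 + (0.24/2)·(-8.118000 + (-24.207850)) = -5.679102
x=0.240000, y=-5.679102:
  k1 = f(0.240000, -5.679102) = -47.642566
  k2 = f(0.480000, -17.113318) = -339.242739
  y ← -5.679102 + (0.24/2)·(-47.642566 + (-339.242739)) = -52.105339
y(0.48) ≈ -52.1053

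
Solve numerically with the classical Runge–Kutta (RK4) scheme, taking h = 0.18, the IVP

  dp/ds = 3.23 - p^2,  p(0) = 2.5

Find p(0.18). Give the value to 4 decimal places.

2.1350

RK4: k1 = f(s_n, p_n); k2 = f(s_n + h/2, p_n + (h/2)·k1); k3 = f(s_n + h/2, p_n + (h/2)·k2); k4 = f(s_n + h, p_n + h·k3); p_{n+1} = p_n + (h/6)·(k1 + 2k2 + 2k3 + k4).
s=0.000000, p=2.500000:
  k1 = f(0.000000, 2.500000) = -3.020000
  k2 = f(0.090000, 2.228200) = -1.734875
  k3 = f(0.090000, 2.343861) = -2.263685
  k4 = f(0.180000, 2.092537) = -1.148709
  p ← 2.500000 + (0.18/6)·(k1 + 2k2 + 2k3 + k4) = 2.135025
p(0.18) ≈ 2.1350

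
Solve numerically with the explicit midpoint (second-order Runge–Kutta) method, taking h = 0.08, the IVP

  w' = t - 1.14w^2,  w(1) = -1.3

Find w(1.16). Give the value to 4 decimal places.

Midpoint: k1 = f(t_n, w_n); k2 = f(t_n + h/2, w_n + (h/2)·k1); w_{n+1} = w_n + h·k2.
t=1.000000, w=-1.300000:
  k1 = f(1.000000, -1.300000) = -0.926600
  k2 = f(1.040000, -1.337064) = -0.998024
  w ← -1.300000 + 0.08·(-0.998024) = -1.379842
t=1.080000, w=-1.379842:
  k1 = f(1.080000, -1.379842) = -1.090519
  k2 = f(1.120000, -1.423463) = -1.189920
  w ← -1.379842 + 0.08·(-1.189920) = -1.475036
w(1.16) ≈ -1.4750

-1.4750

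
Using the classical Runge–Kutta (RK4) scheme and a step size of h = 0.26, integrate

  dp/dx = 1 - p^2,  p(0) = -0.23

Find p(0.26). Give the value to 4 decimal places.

0.0258

RK4: k1 = f(x_n, p_n); k2 = f(x_n + h/2, p_n + (h/2)·k1); k3 = f(x_n + h/2, p_n + (h/2)·k2); k4 = f(x_n + h, p_n + h·k3); p_{n+1} = p_n + (h/6)·(k1 + 2k2 + 2k3 + k4).
x=0.000000, p=-0.230000:
  k1 = f(0.000000, -0.230000) = 0.947100
  k2 = f(0.130000, -0.106877) = 0.988577
  k3 = f(0.130000, -0.101485) = 0.989701
  k4 = f(0.260000, 0.027322) = 0.999253
  p ← -0.230000 + (0.26/6)·(k1 + 2k2 + 2k3 + k4) = 0.025793
p(0.26) ≈ 0.0258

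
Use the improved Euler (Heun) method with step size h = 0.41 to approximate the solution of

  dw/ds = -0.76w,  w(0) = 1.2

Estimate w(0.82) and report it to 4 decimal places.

Heun: k1 = f(s_n, w_n); k2 = f(s_n + h, w_n + h·k1); w_{n+1} = w_n + (h/2)·(k1 + k2).
s=0.000000, w=1.200000:
  k1 = f(0.000000, 1.200000) = -0.912000
  k2 = f(0.410000, 0.826080) = -0.627821
  w ← 1.200000 + (0.41/2)·(-0.912000 + (-0.627821)) = 0.884337
s=0.410000, w=0.884337:
  k1 = f(0.410000, 0.884337) = -0.672096
  k2 = f(0.820000, 0.608777) = -0.462671
  w ← 0.884337 + (0.41/2)·(-0.672096 + (-0.462671)) = 0.651710
w(0.82) ≈ 0.6517

0.6517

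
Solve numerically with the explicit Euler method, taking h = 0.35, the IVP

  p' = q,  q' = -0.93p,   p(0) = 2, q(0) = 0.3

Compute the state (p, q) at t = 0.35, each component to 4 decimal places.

2.1050, -0.3510

Euler on (p,q): p_{n+1} = p_n + h·p', q_{n+1} = q_n + h·q'.
0.000000: (2.000000, 0.300000); f=(0.300000, -1.860000) → (2.105000, -0.351000)
(p(0.35), q(0.35)) ≈ (2.1050, -0.3510)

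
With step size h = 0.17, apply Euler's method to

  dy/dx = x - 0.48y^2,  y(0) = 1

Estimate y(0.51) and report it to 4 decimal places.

0.8733

Euler: y_{n+1} = y_n + h·f(x_n, y_n).
x=0.000000, y=1.000000: f=-0.480000 → y ← 1.000000 + 0.17·(-0.480000) = 0.918400
x=0.170000, y=0.918400: f=-0.234860 → y ← 0.918400 + 0.17·(-0.234860) = 0.878474
x=0.340000, y=0.878474: f=-0.030424 → y ← 0.878474 + 0.17·(-0.030424) = 0.873302
y(0.51) ≈ 0.8733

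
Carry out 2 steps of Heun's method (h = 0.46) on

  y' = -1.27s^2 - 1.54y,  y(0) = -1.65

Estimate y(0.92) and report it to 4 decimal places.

Heun: k1 = f(s_n, y_n); k2 = f(s_n + h, y_n + h·k1); y_{n+1} = y_n + (h/2)·(k1 + k2).
s=0.000000, y=-1.650000:
  k1 = f(0.000000, -1.650000) = 2.541000
  k2 = f(0.460000, -0.481140) = 0.472224
  y ← -1.650000 + (0.46/2)·(2.541000 + 0.472224) = -0.956959
s=0.460000, y=-0.956959:
  k1 = f(0.460000, -0.956959) = 1.204984
  k2 = f(0.920000, -0.402666) = -0.454823
  y ← -0.956959 + (0.46/2)·(1.204984 + (-0.454823)) = -0.784421
y(0.92) ≈ -0.7844

-0.7844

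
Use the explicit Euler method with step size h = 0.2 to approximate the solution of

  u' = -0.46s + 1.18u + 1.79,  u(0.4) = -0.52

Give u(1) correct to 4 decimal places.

Euler: u_{n+1} = u_n + h·f(s_n, u_n).
s=0.400000, u=-0.520000: f=0.992400 → u ← -0.520000 + 0.2·0.992400 = -0.321520
s=0.600000, u=-0.321520: f=1.134606 → u ← -0.321520 + 0.2·1.134606 = -0.094599
s=0.800000, u=-0.094599: f=1.310374 → u ← -0.094599 + 0.2·1.310374 = 0.167476
u(1) ≈ 0.1675

0.1675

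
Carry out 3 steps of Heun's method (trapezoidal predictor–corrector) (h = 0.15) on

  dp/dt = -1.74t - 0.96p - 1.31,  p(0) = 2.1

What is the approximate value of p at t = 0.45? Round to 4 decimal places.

0.7330

Heun: k1 = f(t_n, p_n); k2 = f(t_n + h, p_n + h·k1); p_{n+1} = p_n + (h/2)·(k1 + k2).
t=0.000000, p=2.100000:
  k1 = f(0.000000, 2.100000) = -3.326000
  k2 = f(0.150000, 1.601100) = -3.108056
  p ← 2.100000 + (0.15/2)·(-3.326000 + (-3.108056)) = 1.617446
t=0.150000, p=1.617446:
  k1 = f(0.150000, 1.617446) = -3.123748
  k2 = f(0.300000, 1.148884) = -2.934928
  p ← 1.617446 + (0.15/2)·(-3.123748 + (-2.934928)) = 1.163045
t=0.300000, p=1.163045:
  k1 = f(0.300000, 1.163045) = -2.948523
  k2 = f(0.450000, 0.720767) = -2.784936
  p ← 1.163045 + (0.15/2)·(-2.948523 + (-2.784936)) = 0.733036
p(0.45) ≈ 0.7330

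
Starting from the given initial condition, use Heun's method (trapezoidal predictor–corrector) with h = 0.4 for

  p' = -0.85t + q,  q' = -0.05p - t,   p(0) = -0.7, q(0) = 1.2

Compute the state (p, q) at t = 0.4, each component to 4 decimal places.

-0.2852, 1.1292

Heun on (p,q): k1 = f(t_n, state_n); k2 = f(t_n + h, state_n + h·k1); state_{n+1} = state_n + (h/2)·(k1 + k2).
0.000000: (-0.700000, 1.200000)
  k1 = (1.200000, 0.035000)
  predictor → (-0.220000, 1.214000)
  k2 = (0.874000, -0.389000)
  → (-0.285200, 1.129200)
(p(0.4), q(0.4)) ≈ (-0.2852, 1.1292)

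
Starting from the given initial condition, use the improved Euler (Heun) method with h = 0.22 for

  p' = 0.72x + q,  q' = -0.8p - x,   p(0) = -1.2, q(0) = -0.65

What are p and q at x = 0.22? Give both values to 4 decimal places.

Heun on (p,q): k1 = f(x_n, state_n); k2 = f(x_n + h, state_n + h·k1); state_{n+1} = state_n + (h/2)·(k1 + k2).
0.000000: (-1.200000, -0.650000)
  k1 = (-0.650000, 0.960000)
  predictor → (-1.343000, -0.438800)
  k2 = (-0.280400, 0.854400)
  → (-1.302344, -0.450416)
(p(0.22), q(0.22)) ≈ (-1.3023, -0.4504)

-1.3023, -0.4504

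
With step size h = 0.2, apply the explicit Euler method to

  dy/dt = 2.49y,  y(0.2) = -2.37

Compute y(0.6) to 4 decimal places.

Euler: y_{n+1} = y_n + h·f(t_n, y_n).
t=0.200000, y=-2.370000: f=-5.901300 → y ← -2.370000 + 0.2·(-5.901300) = -3.550260
t=0.400000, y=-3.550260: f=-8.840147 → y ← -3.550260 + 0.2·(-8.840147) = -5.318289
y(0.6) ≈ -5.3183

-5.3183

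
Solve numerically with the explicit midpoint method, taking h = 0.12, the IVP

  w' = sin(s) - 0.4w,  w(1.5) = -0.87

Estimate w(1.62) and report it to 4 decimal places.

Midpoint: k1 = f(s_n, w_n); k2 = f(s_n + h/2, w_n + (h/2)·k1); w_{n+1} = w_n + h·k2.
s=1.500000, w=-0.870000:
  k1 = f(1.500000, -0.870000) = 1.345495
  k2 = f(1.560000, -0.789270) = 1.315650
  w ← -0.870000 + 0.12·1.315650 = -0.712122
w(1.62) ≈ -0.7121

-0.7121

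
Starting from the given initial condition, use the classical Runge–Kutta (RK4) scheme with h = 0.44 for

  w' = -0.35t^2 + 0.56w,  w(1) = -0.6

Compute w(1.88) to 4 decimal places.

RK4: k1 = f(t_n, w_n); k2 = f(t_n + h/2, w_n + (h/2)·k1); k3 = f(t_n + h/2, w_n + (h/2)·k2); k4 = f(t_n + h, w_n + h·k3); w_{n+1} = w_n + (h/6)·(k1 + 2k2 + 2k3 + k4).
t=1.000000, w=-0.600000:
  k1 = f(1.000000, -0.600000) = -0.686000
  k2 = f(1.220000, -0.750920) = -0.941455
  k3 = f(1.220000, -0.807120) = -0.972927
  k4 = f(1.440000, -1.028088) = -1.301489
  w ← -0.600000 + (0.44/6)·(k1 + 2k2 + 2k3 + k4) = -1.026525
t=1.440000, w=-1.026525:
  k1 = f(1.440000, -1.026525) = -1.300614
  k2 = f(1.660000, -1.312660) = -1.699550
  k3 = f(1.660000, -1.400426) = -1.748699
  k4 = f(1.880000, -1.795953) = -2.242774
  w ← -1.026525 + (0.44/6)·(k1 + 2k2 + 2k3 + k4) = -1.792117
w(1.88) ≈ -1.7921

-1.7921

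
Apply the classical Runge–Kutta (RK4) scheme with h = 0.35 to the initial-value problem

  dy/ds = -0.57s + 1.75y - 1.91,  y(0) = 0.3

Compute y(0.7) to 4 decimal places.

-1.8193

RK4: k1 = f(s_n, y_n); k2 = f(s_n + h/2, y_n + (h/2)·k1); k3 = f(s_n + h/2, y_n + (h/2)·k2); k4 = f(s_n + h, y_n + h·k3); y_{n+1} = y_n + (h/6)·(k1 + 2k2 + 2k3 + k4).
s=0.000000, y=0.300000:
  k1 = f(0.000000, 0.300000) = -1.385000
  k2 = f(0.175000, 0.057625) = -1.908906
  k3 = f(0.175000, -0.034059) = -2.069353
  k4 = f(0.350000, -0.424273) = -2.851978
  y ← 0.300000 + (0.35/6)·(k1 + 2k2 + 2k3 + k4) = -0.411287
s=0.350000, y=-0.411287:
  k1 = f(0.350000, -0.411287) = -2.829253
  k2 = f(0.525000, -0.906406) = -3.795461
  k3 = f(0.525000, -1.075493) = -4.091363
  k4 = f(0.700000, -1.843264) = -5.534712
  y ← -0.411287 + (0.35/6)·(k1 + 2k2 + 2k3 + k4) = -1.819315
y(0.7) ≈ -1.8193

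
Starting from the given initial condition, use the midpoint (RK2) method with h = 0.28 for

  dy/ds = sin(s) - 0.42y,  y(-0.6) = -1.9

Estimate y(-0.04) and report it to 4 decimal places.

-1.6499

Midpoint: k1 = f(s_n, y_n); k2 = f(s_n + h/2, y_n + (h/2)·k1); y_{n+1} = y_n + h·k2.
s=-0.600000, y=-1.900000:
  k1 = f(-0.600000, -1.900000) = 0.233358
  k2 = f(-0.460000, -1.867330) = 0.340330
  y ← -1.900000 + 0.28·0.340330 = -1.804707
s=-0.320000, y=-1.804707:
  k1 = f(-0.320000, -1.804707) = 0.443411
  k2 = f(-0.180000, -1.742630) = 0.552875
  y ← -1.804707 + 0.28·0.552875 = -1.649902
y(-0.04) ≈ -1.6499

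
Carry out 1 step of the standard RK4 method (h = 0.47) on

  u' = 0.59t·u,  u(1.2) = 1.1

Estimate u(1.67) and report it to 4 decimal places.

RK4: k1 = f(t_n, u_n); k2 = f(t_n + h/2, u_n + (h/2)·k1); k3 = f(t_n + h/2, u_n + (h/2)·k2); k4 = f(t_n + h, u_n + h·k3); u_{n+1} = u_n + (h/6)·(k1 + 2k2 + 2k3 + k4).
t=1.200000, u=1.100000:
  k1 = f(1.200000, 1.100000) = 0.778800
  k2 = f(1.435000, 1.283018) = 1.086267
  k3 = f(1.435000, 1.355273) = 1.147442
  k4 = f(1.670000, 1.639298) = 1.615200
  u ← 1.100000 + (0.47/6)·(k1 + 2k2 + 2k3 + k4) = 1.637478
u(1.67) ≈ 1.6375

1.6375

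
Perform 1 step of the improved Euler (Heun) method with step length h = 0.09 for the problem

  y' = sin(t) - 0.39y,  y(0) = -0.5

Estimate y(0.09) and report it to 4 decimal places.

Heun: k1 = f(t_n, y_n); k2 = f(t_n + h, y_n + h·k1); y_{n+1} = y_n + (h/2)·(k1 + k2).
t=0.000000, y=-0.500000:
  k1 = f(0.000000, -0.500000) = 0.195000
  k2 = f(0.090000, -0.482450) = 0.278034
  y ← -0.500000 + (0.09/2)·(0.195000 + 0.278034) = -0.478713
y(0.09) ≈ -0.4787

-0.4787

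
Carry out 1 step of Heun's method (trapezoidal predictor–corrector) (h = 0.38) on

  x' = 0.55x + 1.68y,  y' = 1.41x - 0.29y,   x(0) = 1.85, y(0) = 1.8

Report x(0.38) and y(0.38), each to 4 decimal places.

Heun on (x,y): k1 = f(t_n, state_n); k2 = f(t_n + h, state_n + h·k1); state_{n+1} = state_n + (h/2)·(k1 + k2).
0.000000: (1.850000, 1.800000)
  k1 = (4.041500, 2.086500)
  predictor → (3.385770, 2.592870)
  k2 = (6.218195, 4.022003)
  → (3.799342, 2.960616)
(x(0.38), y(0.38)) ≈ (3.7993, 2.9606)

3.7993, 2.9606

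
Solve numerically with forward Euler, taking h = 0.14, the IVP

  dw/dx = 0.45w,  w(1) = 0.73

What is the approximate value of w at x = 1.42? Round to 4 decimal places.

0.8768

Euler: w_{n+1} = w_n + h·f(x_n, w_n).
x=1.000000, w=0.730000: f=0.328500 → w ← 0.730000 + 0.14·0.328500 = 0.775990
x=1.140000, w=0.775990: f=0.349195 → w ← 0.775990 + 0.14·0.349195 = 0.824877
x=1.280000, w=0.824877: f=0.371195 → w ← 0.824877 + 0.14·0.371195 = 0.876845
w(1.42) ≈ 0.8768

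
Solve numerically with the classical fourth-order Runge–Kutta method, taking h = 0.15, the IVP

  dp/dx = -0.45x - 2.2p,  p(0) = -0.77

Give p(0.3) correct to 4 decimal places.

-0.4145

RK4: k1 = f(x_n, p_n); k2 = f(x_n + h/2, p_n + (h/2)·k1); k3 = f(x_n + h/2, p_n + (h/2)·k2); k4 = f(x_n + h, p_n + h·k3); p_{n+1} = p_n + (h/6)·(k1 + 2k2 + 2k3 + k4).
x=0.000000, p=-0.770000:
  k1 = f(0.000000, -0.770000) = 1.694000
  k2 = f(0.075000, -0.642950) = 1.380740
  k3 = f(0.075000, -0.666444) = 1.432428
  k4 = f(0.150000, -0.555136) = 1.153799
  p ← -0.770000 + (0.15/6)·(k1 + 2k2 + 2k3 + k4) = -0.558147
x=0.150000, p=-0.558147:
  k1 = f(0.150000, -0.558147) = 1.160423
  k2 = f(0.225000, -0.471115) = 0.935203
  k3 = f(0.225000, -0.488006) = 0.972364
  k4 = f(0.300000, -0.412292) = 0.772042
  p ← -0.558147 + (0.15/6)·(k1 + 2k2 + 2k3 + k4) = -0.414457
p(0.3) ≈ -0.4145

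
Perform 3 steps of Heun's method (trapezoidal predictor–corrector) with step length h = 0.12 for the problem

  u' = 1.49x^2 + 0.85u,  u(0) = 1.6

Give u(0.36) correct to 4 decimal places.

2.1978

Heun: k1 = f(x_n, u_n); k2 = f(x_n + h, u_n + h·k1); u_{n+1} = u_n + (h/2)·(k1 + k2).
x=0.000000, u=1.600000:
  k1 = f(0.000000, 1.600000) = 1.360000
  k2 = f(0.120000, 1.763200) = 1.520176
  u ← 1.600000 + (0.12/2)·(1.360000 + 1.520176) = 1.772811
x=0.120000, u=1.772811:
  k1 = f(0.120000, 1.772811) = 1.528345
  k2 = f(0.240000, 1.956212) = 1.748604
  u ← 1.772811 + (0.12/2)·(1.528345 + 1.748604) = 1.969428
x=0.240000, u=1.969428:
  k1 = f(0.240000, 1.969428) = 1.759837
  k2 = f(0.360000, 2.180608) = 2.046621
  u ← 1.969428 + (0.12/2)·(1.759837 + 2.046621) = 2.197815
u(0.36) ≈ 2.1978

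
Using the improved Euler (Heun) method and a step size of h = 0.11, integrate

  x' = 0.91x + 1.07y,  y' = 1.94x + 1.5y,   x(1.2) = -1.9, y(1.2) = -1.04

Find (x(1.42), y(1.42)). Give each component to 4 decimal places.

Heun on (x,y): k1 = f(t_n, state_n); k2 = f(t_n + h, state_n + h·k1); state_{n+1} = state_n + (h/2)·(k1 + k2).
1.200000: (-1.900000, -1.040000)
  k1 = (-2.841800, -5.246000)
  predictor → (-2.212598, -1.617060)
  k2 = (-3.743718, -6.718030)
  → (-2.262204, -1.698022)
1.310000: (-2.262204, -1.698022)
  k1 = (-3.875488, -6.935707)
  predictor → (-2.688507, -2.460949)
  k2 = (-5.079758, -8.907128)
  → (-2.754742, -2.569378)
(x(1.42), y(1.42)) ≈ (-2.7547, -2.5694)

-2.7547, -2.5694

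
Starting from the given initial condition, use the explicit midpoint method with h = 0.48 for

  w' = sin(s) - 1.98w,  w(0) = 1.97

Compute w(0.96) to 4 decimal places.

0.7633

Midpoint: k1 = f(s_n, w_n); k2 = f(s_n + h/2, w_n + (h/2)·k1); w_{n+1} = w_n + h·k2.
s=0.000000, w=1.970000:
  k1 = f(0.000000, 1.970000) = -3.900600
  k2 = f(0.240000, 1.033856) = -1.809332
  w ← 1.970000 + 0.48·(-1.809332) = 1.101521
s=0.480000, w=1.101521:
  k1 = f(0.480000, 1.101521) = -1.719231
  k2 = f(0.720000, 0.688905) = -0.704647
  w ← 1.101521 + 0.48·(-0.704647) = 0.763290
w(0.96) ≈ 0.7633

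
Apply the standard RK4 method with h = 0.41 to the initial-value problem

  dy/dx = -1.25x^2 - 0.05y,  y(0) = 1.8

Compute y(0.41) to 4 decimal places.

RK4: k1 = f(x_n, y_n); k2 = f(x_n + h/2, y_n + (h/2)·k1); k3 = f(x_n + h/2, y_n + (h/2)·k2); k4 = f(x_n + h, y_n + h·k3); y_{n+1} = y_n + (h/6)·(k1 + 2k2 + 2k3 + k4).
x=0.000000, y=1.800000:
  k1 = f(0.000000, 1.800000) = -0.090000
  k2 = f(0.205000, 1.781550) = -0.141609
  k3 = f(0.205000, 1.770970) = -0.141080
  k4 = f(0.410000, 1.742157) = -0.297233
  y ← 1.800000 + (0.41/6)·(k1 + 2k2 + 2k3 + k4) = 1.734905
y(0.41) ≈ 1.7349

1.7349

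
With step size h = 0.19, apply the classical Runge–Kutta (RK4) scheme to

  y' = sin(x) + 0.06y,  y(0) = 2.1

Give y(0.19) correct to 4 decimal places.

2.1421

RK4: k1 = f(x_n, y_n); k2 = f(x_n + h/2, y_n + (h/2)·k1); k3 = f(x_n + h/2, y_n + (h/2)·k2); k4 = f(x_n + h, y_n + h·k3); y_{n+1} = y_n + (h/6)·(k1 + 2k2 + 2k3 + k4).
x=0.000000, y=2.100000:
  k1 = f(0.000000, 2.100000) = 0.126000
  k2 = f(0.095000, 2.111970) = 0.221575
  k3 = f(0.095000, 2.121050) = 0.222120
  k4 = f(0.190000, 2.142203) = 0.317391
  y ← 2.100000 + (0.19/6)·(k1 + 2k2 + 2k3 + k4) = 2.142141
y(0.19) ≈ 2.1421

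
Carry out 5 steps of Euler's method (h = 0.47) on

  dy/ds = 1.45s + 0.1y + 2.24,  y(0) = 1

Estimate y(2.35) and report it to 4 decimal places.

10.3979

Euler: y_{n+1} = y_n + h·f(s_n, y_n).
s=0.000000, y=1.000000: f=2.340000 → y ← 1.000000 + 0.47·2.340000 = 2.099800
s=0.470000, y=2.099800: f=3.131480 → y ← 2.099800 + 0.47·3.131480 = 3.571596
s=0.940000, y=3.571596: f=3.960160 → y ← 3.571596 + 0.47·3.960160 = 5.432871
s=1.410000, y=5.432871: f=4.827787 → y ← 5.432871 + 0.47·4.827787 = 7.701931
s=1.880000, y=7.701931: f=5.736193 → y ← 7.701931 + 0.47·5.736193 = 10.397941
y(2.35) ≈ 10.3979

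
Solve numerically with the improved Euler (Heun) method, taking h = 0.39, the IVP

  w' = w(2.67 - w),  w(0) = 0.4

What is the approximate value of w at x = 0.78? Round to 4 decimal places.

Heun: k1 = f(x_n, w_n); k2 = f(x_n + h, w_n + h·k1); w_{n+1} = w_n + (h/2)·(k1 + k2).
x=0.000000, w=0.400000:
  k1 = f(0.000000, 0.400000) = 0.908000
  k2 = f(0.390000, 0.754120) = 1.444803
  w ← 0.400000 + (0.39/2)·(0.908000 + 1.444803) = 0.858797
x=0.390000, w=0.858797:
  k1 = f(0.390000, 0.858797) = 1.555455
  k2 = f(0.780000, 1.465424) = 1.765215
  w ← 0.858797 + (0.39/2)·(1.555455 + 1.765215) = 1.506327
w(0.78) ≈ 1.5063

1.5063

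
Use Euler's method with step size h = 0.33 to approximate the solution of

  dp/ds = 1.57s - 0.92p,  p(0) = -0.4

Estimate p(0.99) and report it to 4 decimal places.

Euler: p_{n+1} = p_n + h·f(s_n, p_n).
s=0.000000, p=-0.400000: f=0.368000 → p ← -0.400000 + 0.33·0.368000 = -0.278560
s=0.330000, p=-0.278560: f=0.774375 → p ← -0.278560 + 0.33·0.774375 = -0.023016
s=0.660000, p=-0.023016: f=1.057375 → p ← -0.023016 + 0.33·1.057375 = 0.325918
p(0.99) ≈ 0.3259

0.3259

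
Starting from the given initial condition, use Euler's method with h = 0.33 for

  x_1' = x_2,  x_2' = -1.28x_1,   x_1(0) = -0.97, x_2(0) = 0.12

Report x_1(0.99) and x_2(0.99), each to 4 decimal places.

-0.4511, 1.2419

Euler on (x_1,x_2): x_1_{n+1} = x_1_n + h·x_1', x_2_{n+1} = x_2_n + h·x_2'.
0.000000: (-0.970000, 0.120000); f=(0.120000, 1.241600) → (-0.930400, 0.529728)
0.330000: (-0.930400, 0.529728); f=(0.529728, 1.190912) → (-0.755590, 0.922729)
0.660000: (-0.755590, 0.922729); f=(0.922729, 0.967155) → (-0.451089, 1.241890)
(x_1(0.99), x_2(0.99)) ≈ (-0.4511, 1.2419)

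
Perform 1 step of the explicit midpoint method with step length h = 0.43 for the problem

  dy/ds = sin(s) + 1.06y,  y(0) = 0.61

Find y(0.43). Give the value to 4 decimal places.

1.0431

Midpoint: k1 = f(s_n, y_n); k2 = f(s_n + h/2, y_n + (h/2)·k1); y_{n+1} = y_n + h·k2.
s=0.000000, y=0.610000:
  k1 = f(0.000000, 0.610000) = 0.646600
  k2 = f(0.215000, 0.749019) = 1.007308
  y ← 0.610000 + 0.43·1.007308 = 1.043142
y(0.43) ≈ 1.0431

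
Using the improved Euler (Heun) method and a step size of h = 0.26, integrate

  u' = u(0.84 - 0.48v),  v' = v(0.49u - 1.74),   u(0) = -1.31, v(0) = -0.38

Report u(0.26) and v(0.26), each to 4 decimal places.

-1.6802, -0.2143

Heun on (u,v): k1 = f(t_n, state_n); k2 = f(t_n + h, state_n + h·k1); state_{n+1} = state_n + (h/2)·(k1 + k2).
0.000000: (-1.310000, -0.380000)
  k1 = (-1.339344, 0.905122)
  predictor → (-1.658229, -0.144668)
  k2 = (-1.508061, 0.369270)
  → (-1.680163, -0.214329)
(u(0.26), v(0.26)) ≈ (-1.6802, -0.2143)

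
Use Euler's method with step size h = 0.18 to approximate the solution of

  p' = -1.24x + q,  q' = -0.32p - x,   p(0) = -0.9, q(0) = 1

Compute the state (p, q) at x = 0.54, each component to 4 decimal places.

-0.4602, 1.0290

Euler on (p,q): p_{n+1} = p_n + h·p', q_{n+1} = q_n + h·q'.
0.000000: (-0.900000, 1.000000); f=(1.000000, 0.288000) → (-0.720000, 1.051840)
0.180000: (-0.720000, 1.051840); f=(0.828640, 0.050400) → (-0.570845, 1.060912)
0.360000: (-0.570845, 1.060912); f=(0.614512, -0.177330) → (-0.460233, 1.028993)
(p(0.54), q(0.54)) ≈ (-0.4602, 1.0290)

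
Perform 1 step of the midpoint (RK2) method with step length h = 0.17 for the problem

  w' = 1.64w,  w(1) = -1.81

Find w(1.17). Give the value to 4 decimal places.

-2.3850

Midpoint: k1 = f(t_n, w_n); k2 = f(t_n + h/2, w_n + (h/2)·k1); w_{n+1} = w_n + h·k2.
t=1.000000, w=-1.810000:
  k1 = f(1.000000, -1.810000) = -2.968400
  k2 = f(1.085000, -2.062314) = -3.382195
  w ← -1.810000 + 0.17·(-3.382195) = -2.384973
w(1.17) ≈ -2.3850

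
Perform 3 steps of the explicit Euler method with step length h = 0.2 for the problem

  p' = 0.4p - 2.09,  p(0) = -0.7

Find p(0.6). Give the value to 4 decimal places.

-2.2388

Euler: p_{n+1} = p_n + h·f(t_n, p_n).
t=0.000000, p=-0.700000: f=-2.370000 → p ← -0.700000 + 0.2·(-2.370000) = -1.174000
t=0.200000, p=-1.174000: f=-2.559600 → p ← -1.174000 + 0.2·(-2.559600) = -1.685920
t=0.400000, p=-1.685920: f=-2.764368 → p ← -1.685920 + 0.2·(-2.764368) = -2.238794
p(0.6) ≈ -2.2388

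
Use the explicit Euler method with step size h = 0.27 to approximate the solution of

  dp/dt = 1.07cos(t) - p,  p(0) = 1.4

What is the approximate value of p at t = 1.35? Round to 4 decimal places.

Euler: p_{n+1} = p_n + h·f(t_n, p_n).
t=0.000000, p=1.400000: f=-0.330000 → p ← 1.400000 + 0.27·(-0.330000) = 1.310900
t=0.270000, p=1.310900: f=-0.279665 → p ← 1.310900 + 0.27·(-0.279665) = 1.235390
t=0.540000, p=1.235390: f=-0.317642 → p ← 1.235390 + 0.27·(-0.317642) = 1.149627
t=0.810000, p=1.149627: f=-0.411864 → p ← 1.149627 + 0.27·(-0.411864) = 1.038424
t=1.080000, p=1.038424: f=-0.534102 → p ← 1.038424 + 0.27·(-0.534102) = 0.894216
p(1.35) ≈ 0.8942

0.8942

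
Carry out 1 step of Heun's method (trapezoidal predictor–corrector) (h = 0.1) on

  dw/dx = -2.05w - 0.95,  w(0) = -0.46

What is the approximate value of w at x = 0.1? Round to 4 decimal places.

Heun: k1 = f(x_n, w_n); k2 = f(x_n + h, w_n + h·k1); w_{n+1} = w_n + (h/2)·(k1 + k2).
x=0.000000, w=-0.460000:
  k1 = f(0.000000, -0.460000) = -0.007000
  k2 = f(0.100000, -0.460700) = -0.005565
  w ← -0.460000 + (0.1/2)·(-0.007000 + (-0.005565)) = -0.460628
w(0.1) ≈ -0.4606

-0.4606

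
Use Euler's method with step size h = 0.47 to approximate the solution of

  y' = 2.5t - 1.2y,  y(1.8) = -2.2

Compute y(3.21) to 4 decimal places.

Euler: y_{n+1} = y_n + h·f(t_n, y_n).
t=1.800000, y=-2.200000: f=7.140000 → y ← -2.200000 + 0.47·7.140000 = 1.155800
t=2.270000, y=1.155800: f=4.288040 → y ← 1.155800 + 0.47·4.288040 = 3.171179
t=2.740000, y=3.171179: f=3.044585 → y ← 3.171179 + 0.47·3.044585 = 4.602134
y(3.21) ≈ 4.6021

4.6021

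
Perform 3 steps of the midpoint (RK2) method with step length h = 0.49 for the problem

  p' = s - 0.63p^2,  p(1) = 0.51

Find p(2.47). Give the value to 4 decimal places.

Midpoint: k1 = f(s_n, p_n); k2 = f(s_n + h/2, p_n + (h/2)·k1); p_{n+1} = p_n + h·k2.
s=1.000000, p=0.510000:
  k1 = f(1.000000, 0.510000) = 0.836137
  k2 = f(1.245000, 0.714854) = 0.923060
  p ← 0.510000 + 0.49·0.923060 = 0.962299
s=1.490000, p=0.962299:
  k1 = f(1.490000, 0.962299) = 0.906607
  k2 = f(1.735000, 1.184418) = 0.851207
  p ← 0.962299 + 0.49·0.851207 = 1.379391
s=1.980000, p=1.379391:
  k1 = f(1.980000, 1.379391) = 0.781287
  k2 = f(2.225000, 1.570806) = 0.670518
  p ← 1.379391 + 0.49·0.670518 = 1.707945
p(2.47) ≈ 1.7079

1.7079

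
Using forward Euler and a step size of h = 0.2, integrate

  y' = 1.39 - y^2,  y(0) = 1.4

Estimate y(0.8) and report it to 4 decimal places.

1.1937

Euler: y_{n+1} = y_n + h·f(x_n, y_n).
x=0.000000, y=1.400000: f=-0.570000 → y ← 1.400000 + 0.2·(-0.570000) = 1.286000
x=0.200000, y=1.286000: f=-0.263796 → y ← 1.286000 + 0.2·(-0.263796) = 1.233241
x=0.400000, y=1.233241: f=-0.130883 → y ← 1.233241 + 0.2·(-0.130883) = 1.207064
x=0.600000, y=1.207064: f=-0.067004 → y ← 1.207064 + 0.2·(-0.067004) = 1.193663
y(0.8) ≈ 1.1937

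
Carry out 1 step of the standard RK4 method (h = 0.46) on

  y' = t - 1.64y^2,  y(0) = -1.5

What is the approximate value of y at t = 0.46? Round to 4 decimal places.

RK4: k1 = f(t_n, y_n); k2 = f(t_n + h/2, y_n + (h/2)·k1); k3 = f(t_n + h/2, y_n + (h/2)·k2); k4 = f(t_n + h, y_n + h·k3); y_{n+1} = y_n + (h/6)·(k1 + 2k2 + 2k3 + k4).
t=0.000000, y=-1.500000:
  k1 = f(0.000000, -1.500000) = -3.690000
  k2 = f(0.230000, -2.348700) = -8.816882
  k3 = f(0.230000, -3.527883) = -20.181371
  k4 = f(0.460000, -10.783431) = -190.243102
  y ← -1.500000 + (0.46/6)·(k1 + 2k2 + 2k3 + k4) = -20.814603
y(0.46) ≈ -20.8146

-20.8146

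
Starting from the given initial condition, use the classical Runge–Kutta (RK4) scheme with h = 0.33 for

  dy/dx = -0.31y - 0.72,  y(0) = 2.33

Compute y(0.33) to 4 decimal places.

RK4: k1 = f(x_n, y_n); k2 = f(x_n + h/2, y_n + (h/2)·k1); k3 = f(x_n + h/2, y_n + (h/2)·k2); k4 = f(x_n + h, y_n + h·k3); y_{n+1} = y_n + (h/6)·(k1 + 2k2 + 2k3 + k4).
x=0.000000, y=2.330000:
  k1 = f(0.000000, 2.330000) = -1.442300
  k2 = f(0.165000, 2.092021) = -1.368526
  k3 = f(0.165000, 2.104193) = -1.372300
  k4 = f(0.330000, 1.877141) = -1.301914
  y ← 2.330000 + (0.33/6)·(k1 + 2k2 + 2k3 + k4) = 1.877577
y(0.33) ≈ 1.8776

1.8776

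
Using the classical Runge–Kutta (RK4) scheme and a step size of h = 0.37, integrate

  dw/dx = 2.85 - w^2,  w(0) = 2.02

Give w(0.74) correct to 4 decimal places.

RK4: k1 = f(x_n, w_n); k2 = f(x_n + h/2, w_n + (h/2)·k1); k3 = f(x_n + h/2, w_n + (h/2)·k2); k4 = f(x_n + h, w_n + h·k3); w_{n+1} = w_n + (h/6)·(k1 + 2k2 + 2k3 + k4).
x=0.000000, w=2.020000:
  k1 = f(0.000000, 2.020000) = -1.230400
  k2 = f(0.185000, 1.792376) = -0.362612
  k3 = f(0.185000, 1.952917) = -0.963884
  k4 = f(0.370000, 1.663363) = 0.083224
  w ← 2.020000 + (0.37/6)·(k1 + 2k2 + 2k3 + k4) = 1.785656
x=0.370000, w=1.785656:
  k1 = f(0.370000, 1.785656) = -0.338568
  k2 = f(0.555000, 1.723021) = -0.118802
  k3 = f(0.555000, 1.763678) = -0.260560
  k4 = f(0.740000, 1.689249) = -0.003563
  w ← 1.785656 + (0.37/6)·(k1 + 2k2 + 2k3 + k4) = 1.717770
w(0.74) ≈ 1.7178

1.7178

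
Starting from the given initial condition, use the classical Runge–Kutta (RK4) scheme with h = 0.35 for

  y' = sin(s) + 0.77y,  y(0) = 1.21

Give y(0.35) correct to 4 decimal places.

1.6507

RK4: k1 = f(s_n, y_n); k2 = f(s_n + h/2, y_n + (h/2)·k1); k3 = f(s_n + h/2, y_n + (h/2)·k2); k4 = f(s_n + h, y_n + h·k3); y_{n+1} = y_n + (h/6)·(k1 + 2k2 + 2k3 + k4).
s=0.000000, y=1.210000:
  k1 = f(0.000000, 1.210000) = 0.931700
  k2 = f(0.175000, 1.373047) = 1.231355
  k3 = f(0.175000, 1.425487) = 1.271733
  k4 = f(0.350000, 1.655107) = 1.617330
  y ← 1.210000 + (0.35/6)·(k1 + 2k2 + 2k3 + k4) = 1.650720
y(0.35) ≈ 1.6507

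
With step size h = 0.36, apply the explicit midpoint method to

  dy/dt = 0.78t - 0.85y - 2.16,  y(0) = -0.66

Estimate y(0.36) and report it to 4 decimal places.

-1.0970

Midpoint: k1 = f(t_n, y_n); k2 = f(t_n + h/2, y_n + (h/2)·k1); y_{n+1} = y_n + h·k2.
t=0.000000, y=-0.660000:
  k1 = f(0.000000, -0.660000) = -1.599000
  k2 = f(0.180000, -0.947820) = -1.213953
  y ← -0.660000 + 0.36·(-1.213953) = -1.097023
y(0.36) ≈ -1.0970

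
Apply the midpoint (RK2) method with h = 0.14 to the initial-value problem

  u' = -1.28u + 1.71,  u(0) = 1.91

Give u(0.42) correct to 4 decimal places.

Midpoint: k1 = f(s_n, u_n); k2 = f(s_n + h/2, u_n + (h/2)·k1); u_{n+1} = u_n + h·k2.
s=0.000000, u=1.910000:
  k1 = f(0.000000, 1.910000) = -0.734800
  k2 = f(0.070000, 1.858564) = -0.668962
  u ← 1.910000 + 0.14·(-0.668962) = 1.816345
s=0.140000, u=1.816345:
  k1 = f(0.140000, 1.816345) = -0.614922
  k2 = f(0.210000, 1.773301) = -0.559825
  u ← 1.816345 + 0.14·(-0.559825) = 1.737970
s=0.280000, u=1.737970:
  k1 = f(0.280000, 1.737970) = -0.514601
  k2 = f(0.350000, 1.701948) = -0.468493
  u ← 1.737970 + 0.14·(-0.468493) = 1.672381
u(0.42) ≈ 1.6724

1.6724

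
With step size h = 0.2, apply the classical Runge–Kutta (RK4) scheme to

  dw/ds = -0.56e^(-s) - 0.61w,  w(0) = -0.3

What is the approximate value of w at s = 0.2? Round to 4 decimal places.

RK4: k1 = f(s_n, w_n); k2 = f(s_n + h/2, w_n + (h/2)·k1); k3 = f(s_n + h/2, w_n + (h/2)·k2); k4 = f(s_n + h, w_n + h·k3); w_{n+1} = w_n + (h/6)·(k1 + 2k2 + 2k3 + k4).
s=0.000000, w=-0.300000:
  k1 = f(0.000000, -0.300000) = -0.377000
  k2 = f(0.100000, -0.337700) = -0.300712
  k3 = f(0.100000, -0.330071) = -0.305366
  k4 = f(0.200000, -0.361073) = -0.238235
  w ← -0.300000 + (0.2/6)·(k1 + 2k2 + 2k3 + k4) = -0.360913
w(0.2) ≈ -0.3609

-0.3609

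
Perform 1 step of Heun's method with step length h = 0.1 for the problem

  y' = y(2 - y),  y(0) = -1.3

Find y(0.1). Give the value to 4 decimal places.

Heun: k1 = f(t_n, y_n); k2 = f(t_n + h, y_n + h·k1); y_{n+1} = y_n + (h/2)·(k1 + k2).
t=0.000000, y=-1.300000:
  k1 = f(0.000000, -1.300000) = -4.290000
  k2 = f(0.100000, -1.729000) = -6.447441
  y ← -1.300000 + (0.1/2)·(-4.290000 + (-6.447441)) = -1.836872
y(0.1) ≈ -1.8369

-1.8369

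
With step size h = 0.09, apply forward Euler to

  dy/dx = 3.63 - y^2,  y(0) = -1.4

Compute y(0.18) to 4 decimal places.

Euler: y_{n+1} = y_n + h·f(x_n, y_n).
x=0.000000, y=-1.400000: f=1.670000 → y ← -1.400000 + 0.09·1.670000 = -1.249700
x=0.090000, y=-1.249700: f=2.068250 → y ← -1.249700 + 0.09·2.068250 = -1.063558
y(0.18) ≈ -1.0636

-1.0636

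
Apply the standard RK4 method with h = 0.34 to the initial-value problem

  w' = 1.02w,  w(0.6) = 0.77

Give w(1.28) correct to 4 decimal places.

RK4: k1 = f(x_n, w_n); k2 = f(x_n + h/2, w_n + (h/2)·k1); k3 = f(x_n + h/2, w_n + (h/2)·k2); k4 = f(x_n + h, w_n + h·k3); w_{n+1} = w_n + (h/6)·(k1 + 2k2 + 2k3 + k4).
x=0.600000, w=0.770000:
  k1 = f(0.600000, 0.770000) = 0.785400
  k2 = f(0.770000, 0.903518) = 0.921588
  k3 = f(0.770000, 0.926670) = 0.945203
  k4 = f(0.940000, 1.091369) = 1.113197
  w ← 0.770000 + (0.34/6)·(k1 + 2k2 + 2k3 + k4) = 1.089157
x=0.940000, w=1.089157:
  k1 = f(0.940000, 1.089157) = 1.110940
  k2 = f(1.110000, 1.278017) = 1.303577
  k3 = f(1.110000, 1.310765) = 1.336980
  k4 = f(1.280000, 1.543730) = 1.574605
  w ← 1.089157 + (0.34/6)·(k1 + 2k2 + 2k3 + k4) = 1.540601
w(1.28) ≈ 1.5406

1.5406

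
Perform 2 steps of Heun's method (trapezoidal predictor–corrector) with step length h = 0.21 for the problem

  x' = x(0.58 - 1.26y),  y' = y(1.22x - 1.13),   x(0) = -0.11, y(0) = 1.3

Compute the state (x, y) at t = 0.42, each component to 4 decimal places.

-0.0826, 0.7772

Heun on (x,y): k1 = f(t_n, state_n); k2 = f(t_n + h, state_n + h·k1); state_{n+1} = state_n + (h/2)·(k1 + k2).
0.000000: (-0.110000, 1.300000)
  k1 = (0.116380, -1.643460)
  predictor → (-0.085560, 0.954873)
  k2 = (0.053316, -1.178680)
  → (-0.092182, 1.003675)
0.210000: (-0.092182, 1.003675)
  k1 = (0.063111, -1.247028)
  predictor → (-0.078929, 0.741799)
  k2 = (0.027993, -0.909663)
  → (-0.082616, 0.777223)
(x(0.42), y(0.42)) ≈ (-0.0826, 0.7772)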